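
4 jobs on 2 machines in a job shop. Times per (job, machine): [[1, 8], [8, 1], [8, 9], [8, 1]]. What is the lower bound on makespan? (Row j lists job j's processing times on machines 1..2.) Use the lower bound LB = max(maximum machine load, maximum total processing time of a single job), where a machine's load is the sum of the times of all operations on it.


Machine loads:
  Machine 1: 1 + 8 + 8 + 8 = 25
  Machine 2: 8 + 1 + 9 + 1 = 19
Max machine load = 25
Job totals:
  Job 1: 9
  Job 2: 9
  Job 3: 17
  Job 4: 9
Max job total = 17
Lower bound = max(25, 17) = 25

25


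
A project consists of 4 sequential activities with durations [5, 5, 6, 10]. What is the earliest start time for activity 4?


Activity 4 starts after activities 1 through 3 complete.
Predecessor durations: [5, 5, 6]
ES = 5 + 5 + 6 = 16

16


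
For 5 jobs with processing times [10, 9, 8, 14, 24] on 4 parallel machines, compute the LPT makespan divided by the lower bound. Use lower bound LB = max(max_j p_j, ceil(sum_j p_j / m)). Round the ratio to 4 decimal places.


LPT order: [24, 14, 10, 9, 8]
Machine loads after assignment: [24, 14, 10, 17]
LPT makespan = 24
Lower bound = max(max_job, ceil(total/4)) = max(24, 17) = 24
Ratio = 24 / 24 = 1.0

1.0


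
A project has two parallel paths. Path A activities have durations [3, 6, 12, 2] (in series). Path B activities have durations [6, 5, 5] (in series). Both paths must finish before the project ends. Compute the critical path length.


Path A total = 3 + 6 + 12 + 2 = 23
Path B total = 6 + 5 + 5 = 16
Critical path = longest path = max(23, 16) = 23

23


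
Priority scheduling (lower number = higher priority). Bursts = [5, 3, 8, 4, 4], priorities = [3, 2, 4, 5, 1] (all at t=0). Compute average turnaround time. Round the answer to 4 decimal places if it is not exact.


Sort by priority (ascending = highest first):
Order: [(1, 4), (2, 3), (3, 5), (4, 8), (5, 4)]
Completion times:
  Priority 1, burst=4, C=4
  Priority 2, burst=3, C=7
  Priority 3, burst=5, C=12
  Priority 4, burst=8, C=20
  Priority 5, burst=4, C=24
Average turnaround = 67/5 = 13.4

13.4


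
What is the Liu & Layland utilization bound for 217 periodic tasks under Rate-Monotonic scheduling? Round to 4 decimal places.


Compute 2^(1/217) = 1.0031993336
Subtract 1: 1.0031993336 - 1 = 0.0031993336
Multiply by n: 217 * 0.0031993336 = 0.6942553912
Round to 4 dp: 0.6943

0.6943


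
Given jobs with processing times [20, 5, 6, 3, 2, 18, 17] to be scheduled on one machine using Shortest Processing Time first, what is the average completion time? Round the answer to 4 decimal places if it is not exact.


Sort jobs by processing time (SPT order): [2, 3, 5, 6, 17, 18, 20]
Compute completion times sequentially:
  Job 1: processing = 2, completes at 2
  Job 2: processing = 3, completes at 5
  Job 3: processing = 5, completes at 10
  Job 4: processing = 6, completes at 16
  Job 5: processing = 17, completes at 33
  Job 6: processing = 18, completes at 51
  Job 7: processing = 20, completes at 71
Sum of completion times = 188
Average completion time = 188/7 = 26.8571

26.8571


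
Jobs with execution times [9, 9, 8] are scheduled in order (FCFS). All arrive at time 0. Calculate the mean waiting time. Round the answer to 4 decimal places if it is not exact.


FCFS order (as given): [9, 9, 8]
Waiting times:
  Job 1: wait = 0
  Job 2: wait = 9
  Job 3: wait = 18
Sum of waiting times = 27
Average waiting time = 27/3 = 9.0

9.0


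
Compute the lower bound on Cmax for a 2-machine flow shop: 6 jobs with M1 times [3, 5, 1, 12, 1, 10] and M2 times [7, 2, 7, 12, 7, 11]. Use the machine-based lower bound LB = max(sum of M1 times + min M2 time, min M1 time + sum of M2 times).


LB1 = sum(M1 times) + min(M2 times) = 32 + 2 = 34
LB2 = min(M1 times) + sum(M2 times) = 1 + 46 = 47
Lower bound = max(LB1, LB2) = max(34, 47) = 47

47


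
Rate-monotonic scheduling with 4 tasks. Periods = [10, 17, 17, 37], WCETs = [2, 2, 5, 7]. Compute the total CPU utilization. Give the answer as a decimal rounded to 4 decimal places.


Compute individual utilizations (exact fractions):
  Task 1: C/T = 2/10 = 1/5 (approx. 0.2)
  Task 2: C/T = 2/17 (approx. 0.1176)
  Task 3: C/T = 5/17 (approx. 0.2941)
  Task 4: C/T = 7/37 (approx. 0.1892)
Total utilization U = 1/5 + 2/17 + 5/17 + 7/37 = 2519/3145
Rounded to 4 decimal places: U = 0.8010
RM (Liu & Layland) bound for 4 tasks = 0.756828; compare with U = 2519/3145 (approx. 0.800954)
bound < U <= 1, so the RM sufficient condition is not met (inconclusive; an exact test such as response-time analysis is needed).

0.8010


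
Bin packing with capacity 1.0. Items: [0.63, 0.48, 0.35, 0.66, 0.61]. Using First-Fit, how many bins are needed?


Place items sequentially using First-Fit:
  Item 0.63 -> new Bin 1
  Item 0.48 -> new Bin 2
  Item 0.35 -> Bin 1 (now 0.98)
  Item 0.66 -> new Bin 3
  Item 0.61 -> new Bin 4
Total bins used = 4

4


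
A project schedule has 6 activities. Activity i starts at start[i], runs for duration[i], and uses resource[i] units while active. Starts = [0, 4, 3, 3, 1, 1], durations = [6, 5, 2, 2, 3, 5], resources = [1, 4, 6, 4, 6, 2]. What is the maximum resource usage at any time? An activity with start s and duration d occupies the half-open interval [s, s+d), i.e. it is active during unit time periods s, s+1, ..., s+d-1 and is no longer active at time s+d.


Each activity i is active on [start_i, start_i + duration_i).
Compute total resource usage per time slot:
  t=0: active resources = [1], total = 1
  t=1: active resources = [1, 6, 2], total = 9
  t=2: active resources = [1, 6, 2], total = 9
  t=3: active resources = [1, 6, 4, 6, 2], total = 19
  t=4: active resources = [1, 4, 6, 4, 2], total = 17
  t=5: active resources = [1, 4, 2], total = 7
  t=6: active resources = [4], total = 4
  t=7: active resources = [4], total = 4
  t=8: active resources = [4], total = 4
Peak resource demand = 19

19


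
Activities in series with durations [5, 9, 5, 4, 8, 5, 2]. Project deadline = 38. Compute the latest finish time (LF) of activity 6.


LF(activity 6) = deadline - sum of successor durations
Successors: activities 7 through 7 with durations [2]
Sum of successor durations = 2
LF = 38 - 2 = 36

36


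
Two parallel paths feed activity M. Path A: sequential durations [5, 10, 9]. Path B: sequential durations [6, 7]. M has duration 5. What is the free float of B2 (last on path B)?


ES(B2) = sum of predecessors on chain B = 6
EF(B2) = ES + duration = 6 + 7 = 13
Successor of B2 is M. ES(M) = max(sum(A), sum(B)) = max(24, 13) = 24
Free float = ES(successor) - EF(current) = 24 - 13 = 11

11


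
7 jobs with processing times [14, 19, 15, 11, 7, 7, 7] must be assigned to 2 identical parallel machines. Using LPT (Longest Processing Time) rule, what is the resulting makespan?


Sort jobs in decreasing order (LPT): [19, 15, 14, 11, 7, 7, 7]
Assign each job to the least loaded machine:
  Machine 1: jobs [19, 11, 7], load = 37
  Machine 2: jobs [15, 14, 7, 7], load = 43
Makespan = max load = 43

43


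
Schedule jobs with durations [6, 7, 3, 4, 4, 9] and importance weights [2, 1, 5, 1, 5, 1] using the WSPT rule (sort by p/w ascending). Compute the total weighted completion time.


Compute p/w ratios and sort ascending (WSPT): [(3, 5), (4, 5), (6, 2), (4, 1), (7, 1), (9, 1)]
Compute weighted completion times:
  Job (p=3,w=5): C=3, w*C=5*3=15
  Job (p=4,w=5): C=7, w*C=5*7=35
  Job (p=6,w=2): C=13, w*C=2*13=26
  Job (p=4,w=1): C=17, w*C=1*17=17
  Job (p=7,w=1): C=24, w*C=1*24=24
  Job (p=9,w=1): C=33, w*C=1*33=33
Total weighted completion time = 150

150


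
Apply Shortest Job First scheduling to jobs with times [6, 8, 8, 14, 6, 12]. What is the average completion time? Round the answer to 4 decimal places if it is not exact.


SJF order (ascending): [6, 6, 8, 8, 12, 14]
Completion times:
  Job 1: burst=6, C=6
  Job 2: burst=6, C=12
  Job 3: burst=8, C=20
  Job 4: burst=8, C=28
  Job 5: burst=12, C=40
  Job 6: burst=14, C=54
Average completion = 160/6 = 26.6667

26.6667


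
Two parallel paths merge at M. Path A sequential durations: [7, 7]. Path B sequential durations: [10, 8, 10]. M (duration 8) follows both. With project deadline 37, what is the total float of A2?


Forward pass: ES(A2) = sum of predecessors on chain A = 7
EF = ES + duration = 7 + 7 = 14
Backward pass: LF(M) = deadline = 37; LS(M) = 37 - 8 = 29
LF(A2) = LS(M) - sum(successors on chain A) = 29 - 0 = 29
LS = LF - duration = 29 - 7 = 22
Total float = LS - ES = 22 - 7 = 15

15


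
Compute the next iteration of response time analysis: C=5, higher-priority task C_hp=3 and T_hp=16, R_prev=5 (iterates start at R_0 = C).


R_next = C + ceil(R_prev / T_hp) * C_hp
ceil(5 / 16) = ceil(0.3125) = 1
Interference = 1 * 3 = 3
R_next = 5 + 3 = 8

8


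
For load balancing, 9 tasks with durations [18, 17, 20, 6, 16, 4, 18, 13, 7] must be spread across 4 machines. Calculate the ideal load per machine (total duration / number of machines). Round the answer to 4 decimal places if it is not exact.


Total processing time = 18 + 17 + 20 + 6 + 16 + 4 + 18 + 13 + 7 = 119
Number of machines = 4
Ideal balanced load = 119 / 4 = 29.75

29.75


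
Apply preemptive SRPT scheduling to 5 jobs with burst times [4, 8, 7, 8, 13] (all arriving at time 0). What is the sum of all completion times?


Since all jobs arrive at t=0, SRPT equals SPT ordering.
SPT order: [4, 7, 8, 8, 13]
Completion times:
  Job 1: p=4, C=4
  Job 2: p=7, C=11
  Job 3: p=8, C=19
  Job 4: p=8, C=27
  Job 5: p=13, C=40
Total completion time = 4 + 11 + 19 + 27 + 40 = 101

101


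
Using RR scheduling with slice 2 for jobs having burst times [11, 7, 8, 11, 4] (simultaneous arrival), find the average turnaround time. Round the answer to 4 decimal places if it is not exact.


Time quantum = 2
Execution trace:
  J1 runs 2 units, time = 2
  J2 runs 2 units, time = 4
  J3 runs 2 units, time = 6
  J4 runs 2 units, time = 8
  J5 runs 2 units, time = 10
  J1 runs 2 units, time = 12
  J2 runs 2 units, time = 14
  J3 runs 2 units, time = 16
  J4 runs 2 units, time = 18
  J5 runs 2 units, time = 20
  J1 runs 2 units, time = 22
  J2 runs 2 units, time = 24
  J3 runs 2 units, time = 26
  J4 runs 2 units, time = 28
  J1 runs 2 units, time = 30
  J2 runs 1 units, time = 31
  J3 runs 2 units, time = 33
  J4 runs 2 units, time = 35
  J1 runs 2 units, time = 37
  J4 runs 2 units, time = 39
  J1 runs 1 units, time = 40
  J4 runs 1 units, time = 41
Finish times: [40, 31, 33, 41, 20]
Average turnaround = 165/5 = 33.0

33.0


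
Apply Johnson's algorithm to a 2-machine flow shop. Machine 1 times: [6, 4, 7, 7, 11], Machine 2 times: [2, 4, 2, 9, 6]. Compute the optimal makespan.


Apply Johnson's rule:
  Group 1 (a <= b): [(2, 4, 4), (4, 7, 9)]
  Group 2 (a > b): [(5, 11, 6), (1, 6, 2), (3, 7, 2)]
Optimal job order: [2, 4, 5, 1, 3]
Schedule:
  Job 2: M1 done at 4, M2 done at 8
  Job 4: M1 done at 11, M2 done at 20
  Job 5: M1 done at 22, M2 done at 28
  Job 1: M1 done at 28, M2 done at 30
  Job 3: M1 done at 35, M2 done at 37
Makespan = 37

37


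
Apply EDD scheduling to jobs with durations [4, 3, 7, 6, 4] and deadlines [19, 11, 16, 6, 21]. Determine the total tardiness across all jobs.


Sort by due date (EDD order): [(6, 6), (3, 11), (7, 16), (4, 19), (4, 21)]
Compute completion times and tardiness:
  Job 1: p=6, d=6, C=6, tardiness=max(0,6-6)=0
  Job 2: p=3, d=11, C=9, tardiness=max(0,9-11)=0
  Job 3: p=7, d=16, C=16, tardiness=max(0,16-16)=0
  Job 4: p=4, d=19, C=20, tardiness=max(0,20-19)=1
  Job 5: p=4, d=21, C=24, tardiness=max(0,24-21)=3
Total tardiness = 4

4


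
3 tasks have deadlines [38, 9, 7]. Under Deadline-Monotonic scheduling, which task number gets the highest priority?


Sort tasks by relative deadline (ascending):
  Task 3: deadline = 7
  Task 2: deadline = 9
  Task 1: deadline = 38
Priority order (highest first): [3, 2, 1]
Highest priority task = 3

3


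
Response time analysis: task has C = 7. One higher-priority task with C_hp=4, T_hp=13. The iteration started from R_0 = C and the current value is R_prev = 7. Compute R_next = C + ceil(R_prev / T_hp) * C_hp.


R_next = C + ceil(R_prev / T_hp) * C_hp
ceil(7 / 13) = ceil(0.5385) = 1
Interference = 1 * 4 = 4
R_next = 7 + 4 = 11

11


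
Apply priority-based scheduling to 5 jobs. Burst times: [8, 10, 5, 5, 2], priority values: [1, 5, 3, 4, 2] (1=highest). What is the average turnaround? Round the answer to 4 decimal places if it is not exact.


Sort by priority (ascending = highest first):
Order: [(1, 8), (2, 2), (3, 5), (4, 5), (5, 10)]
Completion times:
  Priority 1, burst=8, C=8
  Priority 2, burst=2, C=10
  Priority 3, burst=5, C=15
  Priority 4, burst=5, C=20
  Priority 5, burst=10, C=30
Average turnaround = 83/5 = 16.6

16.6


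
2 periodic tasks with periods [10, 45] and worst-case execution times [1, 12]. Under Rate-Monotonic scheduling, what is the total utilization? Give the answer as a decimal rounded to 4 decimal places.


Compute individual utilizations (exact fractions):
  Task 1: C/T = 1/10 (approx. 0.1)
  Task 2: C/T = 12/45 = 4/15 (approx. 0.2667)
Total utilization U = 1/10 + 4/15 = 11/30
Rounded to 4 decimal places: U = 0.3667
RM (Liu & Layland) bound for 2 tasks = 0.828427; compare with U = 11/30 (approx. 0.366667)
U <= bound, so schedulable by RM sufficient condition.

0.3667


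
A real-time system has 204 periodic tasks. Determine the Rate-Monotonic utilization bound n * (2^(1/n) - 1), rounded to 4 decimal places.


Compute 2^(1/204) = 1.0034035593
Subtract 1: 1.0034035593 - 1 = 0.0034035593
Multiply by n: 204 * 0.0034035593 = 0.6943260972
Round to 4 dp: 0.6943

0.6943


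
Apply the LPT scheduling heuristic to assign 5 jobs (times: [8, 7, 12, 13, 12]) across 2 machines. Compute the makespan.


Sort jobs in decreasing order (LPT): [13, 12, 12, 8, 7]
Assign each job to the least loaded machine:
  Machine 1: jobs [13, 8, 7], load = 28
  Machine 2: jobs [12, 12], load = 24
Makespan = max load = 28

28


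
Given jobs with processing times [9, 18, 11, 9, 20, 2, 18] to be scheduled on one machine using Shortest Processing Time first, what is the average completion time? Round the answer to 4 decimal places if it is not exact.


Sort jobs by processing time (SPT order): [2, 9, 9, 11, 18, 18, 20]
Compute completion times sequentially:
  Job 1: processing = 2, completes at 2
  Job 2: processing = 9, completes at 11
  Job 3: processing = 9, completes at 20
  Job 4: processing = 11, completes at 31
  Job 5: processing = 18, completes at 49
  Job 6: processing = 18, completes at 67
  Job 7: processing = 20, completes at 87
Sum of completion times = 267
Average completion time = 267/7 = 38.1429

38.1429


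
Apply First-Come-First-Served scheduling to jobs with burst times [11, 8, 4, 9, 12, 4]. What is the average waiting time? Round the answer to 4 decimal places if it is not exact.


FCFS order (as given): [11, 8, 4, 9, 12, 4]
Waiting times:
  Job 1: wait = 0
  Job 2: wait = 11
  Job 3: wait = 19
  Job 4: wait = 23
  Job 5: wait = 32
  Job 6: wait = 44
Sum of waiting times = 129
Average waiting time = 129/6 = 21.5

21.5


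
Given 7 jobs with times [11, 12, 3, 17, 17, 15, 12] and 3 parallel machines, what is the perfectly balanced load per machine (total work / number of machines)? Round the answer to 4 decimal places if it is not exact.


Total processing time = 11 + 12 + 3 + 17 + 17 + 15 + 12 = 87
Number of machines = 3
Ideal balanced load = 87 / 3 = 29.0

29.0


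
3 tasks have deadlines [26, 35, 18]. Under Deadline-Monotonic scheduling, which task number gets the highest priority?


Sort tasks by relative deadline (ascending):
  Task 3: deadline = 18
  Task 1: deadline = 26
  Task 2: deadline = 35
Priority order (highest first): [3, 1, 2]
Highest priority task = 3

3


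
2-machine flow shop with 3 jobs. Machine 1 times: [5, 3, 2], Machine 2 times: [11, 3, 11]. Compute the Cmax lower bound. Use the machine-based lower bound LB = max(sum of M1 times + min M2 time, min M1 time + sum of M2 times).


LB1 = sum(M1 times) + min(M2 times) = 10 + 3 = 13
LB2 = min(M1 times) + sum(M2 times) = 2 + 25 = 27
Lower bound = max(LB1, LB2) = max(13, 27) = 27

27


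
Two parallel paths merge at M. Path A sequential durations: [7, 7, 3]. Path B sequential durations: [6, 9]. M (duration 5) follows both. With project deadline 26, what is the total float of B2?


Forward pass: ES(B2) = sum of predecessors on chain B = 6
EF = ES + duration = 6 + 9 = 15
Backward pass: LF(M) = deadline = 26; LS(M) = 26 - 5 = 21
LF(B2) = LS(M) - sum(successors on chain B) = 21 - 0 = 21
LS = LF - duration = 21 - 9 = 12
Total float = LS - ES = 12 - 6 = 6

6


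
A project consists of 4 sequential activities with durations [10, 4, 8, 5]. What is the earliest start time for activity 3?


Activity 3 starts after activities 1 through 2 complete.
Predecessor durations: [10, 4]
ES = 10 + 4 = 14

14


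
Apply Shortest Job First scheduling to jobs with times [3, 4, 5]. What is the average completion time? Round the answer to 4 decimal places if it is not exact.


SJF order (ascending): [3, 4, 5]
Completion times:
  Job 1: burst=3, C=3
  Job 2: burst=4, C=7
  Job 3: burst=5, C=12
Average completion = 22/3 = 7.3333

7.3333


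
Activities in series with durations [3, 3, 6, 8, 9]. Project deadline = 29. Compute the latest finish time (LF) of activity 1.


LF(activity 1) = deadline - sum of successor durations
Successors: activities 2 through 5 with durations [3, 6, 8, 9]
Sum of successor durations = 26
LF = 29 - 26 = 3

3


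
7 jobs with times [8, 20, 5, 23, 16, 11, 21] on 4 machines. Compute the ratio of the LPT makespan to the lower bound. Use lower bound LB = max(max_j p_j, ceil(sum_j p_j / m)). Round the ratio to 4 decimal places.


LPT order: [23, 21, 20, 16, 11, 8, 5]
Machine loads after assignment: [23, 26, 28, 27]
LPT makespan = 28
Lower bound = max(max_job, ceil(total/4)) = max(23, 26) = 26
Ratio = 28 / 26 = 1.0769

1.0769


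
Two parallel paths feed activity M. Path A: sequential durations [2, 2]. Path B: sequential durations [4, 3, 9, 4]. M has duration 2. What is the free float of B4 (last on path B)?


ES(B4) = sum of predecessors on chain B = 16
EF(B4) = ES + duration = 16 + 4 = 20
Successor of B4 is M. ES(M) = max(sum(A), sum(B)) = max(4, 20) = 20
Free float = ES(successor) - EF(current) = 20 - 20 = 0

0


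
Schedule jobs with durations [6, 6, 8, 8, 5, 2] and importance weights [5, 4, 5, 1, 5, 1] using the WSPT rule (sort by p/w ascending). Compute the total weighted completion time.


Compute p/w ratios and sort ascending (WSPT): [(5, 5), (6, 5), (6, 4), (8, 5), (2, 1), (8, 1)]
Compute weighted completion times:
  Job (p=5,w=5): C=5, w*C=5*5=25
  Job (p=6,w=5): C=11, w*C=5*11=55
  Job (p=6,w=4): C=17, w*C=4*17=68
  Job (p=8,w=5): C=25, w*C=5*25=125
  Job (p=2,w=1): C=27, w*C=1*27=27
  Job (p=8,w=1): C=35, w*C=1*35=35
Total weighted completion time = 335

335


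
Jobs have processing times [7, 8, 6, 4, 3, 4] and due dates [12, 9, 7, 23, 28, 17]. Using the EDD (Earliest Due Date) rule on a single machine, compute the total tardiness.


Sort by due date (EDD order): [(6, 7), (8, 9), (7, 12), (4, 17), (4, 23), (3, 28)]
Compute completion times and tardiness:
  Job 1: p=6, d=7, C=6, tardiness=max(0,6-7)=0
  Job 2: p=8, d=9, C=14, tardiness=max(0,14-9)=5
  Job 3: p=7, d=12, C=21, tardiness=max(0,21-12)=9
  Job 4: p=4, d=17, C=25, tardiness=max(0,25-17)=8
  Job 5: p=4, d=23, C=29, tardiness=max(0,29-23)=6
  Job 6: p=3, d=28, C=32, tardiness=max(0,32-28)=4
Total tardiness = 32

32


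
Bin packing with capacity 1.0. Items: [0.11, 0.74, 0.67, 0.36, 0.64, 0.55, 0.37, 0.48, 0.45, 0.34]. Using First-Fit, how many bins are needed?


Place items sequentially using First-Fit:
  Item 0.11 -> new Bin 1
  Item 0.74 -> Bin 1 (now 0.85)
  Item 0.67 -> new Bin 2
  Item 0.36 -> new Bin 3
  Item 0.64 -> Bin 3 (now 1.0)
  Item 0.55 -> new Bin 4
  Item 0.37 -> Bin 4 (now 0.92)
  Item 0.48 -> new Bin 5
  Item 0.45 -> Bin 5 (now 0.93)
  Item 0.34 -> new Bin 6
Total bins used = 6

6


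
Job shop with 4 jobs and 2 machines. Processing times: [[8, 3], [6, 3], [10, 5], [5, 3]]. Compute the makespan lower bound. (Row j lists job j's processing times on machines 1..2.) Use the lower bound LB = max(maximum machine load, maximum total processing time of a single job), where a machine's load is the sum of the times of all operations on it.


Machine loads:
  Machine 1: 8 + 6 + 10 + 5 = 29
  Machine 2: 3 + 3 + 5 + 3 = 14
Max machine load = 29
Job totals:
  Job 1: 11
  Job 2: 9
  Job 3: 15
  Job 4: 8
Max job total = 15
Lower bound = max(29, 15) = 29

29


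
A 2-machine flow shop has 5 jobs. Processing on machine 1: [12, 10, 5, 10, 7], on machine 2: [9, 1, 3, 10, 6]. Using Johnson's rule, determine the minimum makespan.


Apply Johnson's rule:
  Group 1 (a <= b): [(4, 10, 10)]
  Group 2 (a > b): [(1, 12, 9), (5, 7, 6), (3, 5, 3), (2, 10, 1)]
Optimal job order: [4, 1, 5, 3, 2]
Schedule:
  Job 4: M1 done at 10, M2 done at 20
  Job 1: M1 done at 22, M2 done at 31
  Job 5: M1 done at 29, M2 done at 37
  Job 3: M1 done at 34, M2 done at 40
  Job 2: M1 done at 44, M2 done at 45
Makespan = 45

45


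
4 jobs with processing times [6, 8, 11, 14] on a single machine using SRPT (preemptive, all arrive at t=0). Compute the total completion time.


Since all jobs arrive at t=0, SRPT equals SPT ordering.
SPT order: [6, 8, 11, 14]
Completion times:
  Job 1: p=6, C=6
  Job 2: p=8, C=14
  Job 3: p=11, C=25
  Job 4: p=14, C=39
Total completion time = 6 + 14 + 25 + 39 = 84

84


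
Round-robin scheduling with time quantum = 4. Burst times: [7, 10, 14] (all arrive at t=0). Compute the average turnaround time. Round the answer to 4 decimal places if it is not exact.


Time quantum = 4
Execution trace:
  J1 runs 4 units, time = 4
  J2 runs 4 units, time = 8
  J3 runs 4 units, time = 12
  J1 runs 3 units, time = 15
  J2 runs 4 units, time = 19
  J3 runs 4 units, time = 23
  J2 runs 2 units, time = 25
  J3 runs 4 units, time = 29
  J3 runs 2 units, time = 31
Finish times: [15, 25, 31]
Average turnaround = 71/3 = 23.6667

23.6667


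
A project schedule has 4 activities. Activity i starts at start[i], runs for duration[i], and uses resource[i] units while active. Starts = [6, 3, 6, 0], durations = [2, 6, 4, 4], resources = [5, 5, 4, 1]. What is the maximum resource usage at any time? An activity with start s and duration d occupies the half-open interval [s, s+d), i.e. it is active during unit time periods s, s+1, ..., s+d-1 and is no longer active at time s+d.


Each activity i is active on [start_i, start_i + duration_i).
Compute total resource usage per time slot:
  t=0: active resources = [1], total = 1
  t=1: active resources = [1], total = 1
  t=2: active resources = [1], total = 1
  t=3: active resources = [5, 1], total = 6
  t=4: active resources = [5], total = 5
  t=5: active resources = [5], total = 5
  t=6: active resources = [5, 5, 4], total = 14
  t=7: active resources = [5, 5, 4], total = 14
  t=8: active resources = [5, 4], total = 9
  t=9: active resources = [4], total = 4
Peak resource demand = 14

14


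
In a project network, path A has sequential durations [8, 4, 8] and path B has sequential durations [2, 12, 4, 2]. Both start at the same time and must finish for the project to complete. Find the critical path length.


Path A total = 8 + 4 + 8 = 20
Path B total = 2 + 12 + 4 + 2 = 20
Critical path = longest path = max(20, 20) = 20

20


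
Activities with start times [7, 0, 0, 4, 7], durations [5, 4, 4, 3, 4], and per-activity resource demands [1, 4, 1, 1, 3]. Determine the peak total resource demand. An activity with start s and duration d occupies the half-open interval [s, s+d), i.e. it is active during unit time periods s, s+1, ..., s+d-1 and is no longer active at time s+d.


Each activity i is active on [start_i, start_i + duration_i).
Compute total resource usage per time slot:
  t=0: active resources = [4, 1], total = 5
  t=1: active resources = [4, 1], total = 5
  t=2: active resources = [4, 1], total = 5
  t=3: active resources = [4, 1], total = 5
  t=4: active resources = [1], total = 1
  t=5: active resources = [1], total = 1
  t=6: active resources = [1], total = 1
  t=7: active resources = [1, 3], total = 4
  t=8: active resources = [1, 3], total = 4
  t=9: active resources = [1, 3], total = 4
  t=10: active resources = [1, 3], total = 4
  t=11: active resources = [1], total = 1
Peak resource demand = 5

5


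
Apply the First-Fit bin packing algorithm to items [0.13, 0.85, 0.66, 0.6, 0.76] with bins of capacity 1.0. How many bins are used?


Place items sequentially using First-Fit:
  Item 0.13 -> new Bin 1
  Item 0.85 -> Bin 1 (now 0.98)
  Item 0.66 -> new Bin 2
  Item 0.6 -> new Bin 3
  Item 0.76 -> new Bin 4
Total bins used = 4

4


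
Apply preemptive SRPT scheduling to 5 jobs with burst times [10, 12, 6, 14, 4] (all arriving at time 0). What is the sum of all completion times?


Since all jobs arrive at t=0, SRPT equals SPT ordering.
SPT order: [4, 6, 10, 12, 14]
Completion times:
  Job 1: p=4, C=4
  Job 2: p=6, C=10
  Job 3: p=10, C=20
  Job 4: p=12, C=32
  Job 5: p=14, C=46
Total completion time = 4 + 10 + 20 + 32 + 46 = 112

112


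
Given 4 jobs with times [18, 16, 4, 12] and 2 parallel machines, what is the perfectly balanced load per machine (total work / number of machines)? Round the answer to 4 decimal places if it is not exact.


Total processing time = 18 + 16 + 4 + 12 = 50
Number of machines = 2
Ideal balanced load = 50 / 2 = 25.0

25.0


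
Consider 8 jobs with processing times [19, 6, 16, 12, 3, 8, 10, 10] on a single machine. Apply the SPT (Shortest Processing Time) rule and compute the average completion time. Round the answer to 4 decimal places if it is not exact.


Sort jobs by processing time (SPT order): [3, 6, 8, 10, 10, 12, 16, 19]
Compute completion times sequentially:
  Job 1: processing = 3, completes at 3
  Job 2: processing = 6, completes at 9
  Job 3: processing = 8, completes at 17
  Job 4: processing = 10, completes at 27
  Job 5: processing = 10, completes at 37
  Job 6: processing = 12, completes at 49
  Job 7: processing = 16, completes at 65
  Job 8: processing = 19, completes at 84
Sum of completion times = 291
Average completion time = 291/8 = 36.375

36.375


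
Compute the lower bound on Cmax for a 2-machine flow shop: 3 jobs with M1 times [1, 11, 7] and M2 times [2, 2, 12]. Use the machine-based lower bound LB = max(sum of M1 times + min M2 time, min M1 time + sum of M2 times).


LB1 = sum(M1 times) + min(M2 times) = 19 + 2 = 21
LB2 = min(M1 times) + sum(M2 times) = 1 + 16 = 17
Lower bound = max(LB1, LB2) = max(21, 17) = 21

21


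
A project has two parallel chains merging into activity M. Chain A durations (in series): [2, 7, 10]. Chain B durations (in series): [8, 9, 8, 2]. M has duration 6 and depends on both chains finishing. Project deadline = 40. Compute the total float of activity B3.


Forward pass: ES(B3) = sum of predecessors on chain B = 17
EF = ES + duration = 17 + 8 = 25
Backward pass: LF(M) = deadline = 40; LS(M) = 40 - 6 = 34
LF(B3) = LS(M) - sum(successors on chain B) = 34 - 2 = 32
LS = LF - duration = 32 - 8 = 24
Total float = LS - ES = 24 - 17 = 7

7


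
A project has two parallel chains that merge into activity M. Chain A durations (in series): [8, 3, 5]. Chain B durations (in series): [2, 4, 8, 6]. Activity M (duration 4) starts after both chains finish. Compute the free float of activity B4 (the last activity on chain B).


ES(B4) = sum of predecessors on chain B = 14
EF(B4) = ES + duration = 14 + 6 = 20
Successor of B4 is M. ES(M) = max(sum(A), sum(B)) = max(16, 20) = 20
Free float = ES(successor) - EF(current) = 20 - 20 = 0

0


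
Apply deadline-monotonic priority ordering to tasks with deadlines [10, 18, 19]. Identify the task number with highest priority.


Sort tasks by relative deadline (ascending):
  Task 1: deadline = 10
  Task 2: deadline = 18
  Task 3: deadline = 19
Priority order (highest first): [1, 2, 3]
Highest priority task = 1

1


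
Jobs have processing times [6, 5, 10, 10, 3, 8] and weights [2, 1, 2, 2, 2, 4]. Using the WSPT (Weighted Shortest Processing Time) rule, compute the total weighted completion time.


Compute p/w ratios and sort ascending (WSPT): [(3, 2), (8, 4), (6, 2), (5, 1), (10, 2), (10, 2)]
Compute weighted completion times:
  Job (p=3,w=2): C=3, w*C=2*3=6
  Job (p=8,w=4): C=11, w*C=4*11=44
  Job (p=6,w=2): C=17, w*C=2*17=34
  Job (p=5,w=1): C=22, w*C=1*22=22
  Job (p=10,w=2): C=32, w*C=2*32=64
  Job (p=10,w=2): C=42, w*C=2*42=84
Total weighted completion time = 254

254


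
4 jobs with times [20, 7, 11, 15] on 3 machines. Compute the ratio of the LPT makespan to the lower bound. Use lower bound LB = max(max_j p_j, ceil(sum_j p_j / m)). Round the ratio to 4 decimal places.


LPT order: [20, 15, 11, 7]
Machine loads after assignment: [20, 15, 18]
LPT makespan = 20
Lower bound = max(max_job, ceil(total/3)) = max(20, 18) = 20
Ratio = 20 / 20 = 1.0

1.0


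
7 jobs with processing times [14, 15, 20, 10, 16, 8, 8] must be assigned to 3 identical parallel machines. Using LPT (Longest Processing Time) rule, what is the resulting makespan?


Sort jobs in decreasing order (LPT): [20, 16, 15, 14, 10, 8, 8]
Assign each job to the least loaded machine:
  Machine 1: jobs [20, 8], load = 28
  Machine 2: jobs [16, 10, 8], load = 34
  Machine 3: jobs [15, 14], load = 29
Makespan = max load = 34

34


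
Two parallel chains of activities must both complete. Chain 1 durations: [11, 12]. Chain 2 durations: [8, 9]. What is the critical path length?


Path A total = 11 + 12 = 23
Path B total = 8 + 9 = 17
Critical path = longest path = max(23, 17) = 23

23


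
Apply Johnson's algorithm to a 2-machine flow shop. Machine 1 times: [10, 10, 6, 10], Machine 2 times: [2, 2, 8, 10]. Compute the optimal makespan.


Apply Johnson's rule:
  Group 1 (a <= b): [(3, 6, 8), (4, 10, 10)]
  Group 2 (a > b): [(1, 10, 2), (2, 10, 2)]
Optimal job order: [3, 4, 1, 2]
Schedule:
  Job 3: M1 done at 6, M2 done at 14
  Job 4: M1 done at 16, M2 done at 26
  Job 1: M1 done at 26, M2 done at 28
  Job 2: M1 done at 36, M2 done at 38
Makespan = 38

38


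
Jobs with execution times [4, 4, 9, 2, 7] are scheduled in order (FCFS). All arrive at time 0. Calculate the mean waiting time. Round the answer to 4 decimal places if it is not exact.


FCFS order (as given): [4, 4, 9, 2, 7]
Waiting times:
  Job 1: wait = 0
  Job 2: wait = 4
  Job 3: wait = 8
  Job 4: wait = 17
  Job 5: wait = 19
Sum of waiting times = 48
Average waiting time = 48/5 = 9.6

9.6


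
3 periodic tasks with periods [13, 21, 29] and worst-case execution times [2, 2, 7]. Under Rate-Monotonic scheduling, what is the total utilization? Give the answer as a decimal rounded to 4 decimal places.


Compute individual utilizations (exact fractions):
  Task 1: C/T = 2/13 (approx. 0.1538)
  Task 2: C/T = 2/21 (approx. 0.0952)
  Task 3: C/T = 7/29 (approx. 0.2414)
Total utilization U = 2/13 + 2/21 + 7/29 = 3883/7917
Rounded to 4 decimal places: U = 0.4905
RM (Liu & Layland) bound for 3 tasks = 0.779763; compare with U = 3883/7917 (approx. 0.490464)
U <= bound, so schedulable by RM sufficient condition.

0.4905


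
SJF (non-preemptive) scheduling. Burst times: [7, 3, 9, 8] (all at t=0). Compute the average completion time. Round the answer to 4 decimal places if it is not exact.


SJF order (ascending): [3, 7, 8, 9]
Completion times:
  Job 1: burst=3, C=3
  Job 2: burst=7, C=10
  Job 3: burst=8, C=18
  Job 4: burst=9, C=27
Average completion = 58/4 = 14.5

14.5


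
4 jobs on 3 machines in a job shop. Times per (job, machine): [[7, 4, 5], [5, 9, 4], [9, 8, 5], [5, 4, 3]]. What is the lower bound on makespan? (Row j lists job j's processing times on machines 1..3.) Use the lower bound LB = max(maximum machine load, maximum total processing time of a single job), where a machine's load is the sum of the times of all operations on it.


Machine loads:
  Machine 1: 7 + 5 + 9 + 5 = 26
  Machine 2: 4 + 9 + 8 + 4 = 25
  Machine 3: 5 + 4 + 5 + 3 = 17
Max machine load = 26
Job totals:
  Job 1: 16
  Job 2: 18
  Job 3: 22
  Job 4: 12
Max job total = 22
Lower bound = max(26, 22) = 26

26


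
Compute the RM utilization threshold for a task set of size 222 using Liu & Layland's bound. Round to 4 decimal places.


Compute 2^(1/222) = 1.0031271640
Subtract 1: 1.0031271640 - 1 = 0.0031271640
Multiply by n: 222 * 0.0031271640 = 0.6942304080
Round to 4 dp: 0.6942

0.6942


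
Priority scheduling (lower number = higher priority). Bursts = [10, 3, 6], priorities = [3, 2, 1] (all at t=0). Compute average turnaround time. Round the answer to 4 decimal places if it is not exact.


Sort by priority (ascending = highest first):
Order: [(1, 6), (2, 3), (3, 10)]
Completion times:
  Priority 1, burst=6, C=6
  Priority 2, burst=3, C=9
  Priority 3, burst=10, C=19
Average turnaround = 34/3 = 11.3333

11.3333


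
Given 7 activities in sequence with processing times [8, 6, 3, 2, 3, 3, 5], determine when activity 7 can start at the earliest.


Activity 7 starts after activities 1 through 6 complete.
Predecessor durations: [8, 6, 3, 2, 3, 3]
ES = 8 + 6 + 3 + 2 + 3 + 3 = 25

25


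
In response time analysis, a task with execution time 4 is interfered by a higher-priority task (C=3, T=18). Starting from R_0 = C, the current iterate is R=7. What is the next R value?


R_next = C + ceil(R_prev / T_hp) * C_hp
ceil(7 / 18) = ceil(0.3889) = 1
Interference = 1 * 3 = 3
R_next = 4 + 3 = 7
R_next = R_prev, so the iteration has converged (response time = 7).

7


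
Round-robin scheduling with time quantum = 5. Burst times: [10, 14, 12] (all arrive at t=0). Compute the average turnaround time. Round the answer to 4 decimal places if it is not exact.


Time quantum = 5
Execution trace:
  J1 runs 5 units, time = 5
  J2 runs 5 units, time = 10
  J3 runs 5 units, time = 15
  J1 runs 5 units, time = 20
  J2 runs 5 units, time = 25
  J3 runs 5 units, time = 30
  J2 runs 4 units, time = 34
  J3 runs 2 units, time = 36
Finish times: [20, 34, 36]
Average turnaround = 90/3 = 30.0

30.0


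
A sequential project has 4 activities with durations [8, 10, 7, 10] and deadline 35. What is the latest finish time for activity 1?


LF(activity 1) = deadline - sum of successor durations
Successors: activities 2 through 4 with durations [10, 7, 10]
Sum of successor durations = 27
LF = 35 - 27 = 8

8


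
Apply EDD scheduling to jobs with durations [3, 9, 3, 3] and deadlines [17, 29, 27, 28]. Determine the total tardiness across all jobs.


Sort by due date (EDD order): [(3, 17), (3, 27), (3, 28), (9, 29)]
Compute completion times and tardiness:
  Job 1: p=3, d=17, C=3, tardiness=max(0,3-17)=0
  Job 2: p=3, d=27, C=6, tardiness=max(0,6-27)=0
  Job 3: p=3, d=28, C=9, tardiness=max(0,9-28)=0
  Job 4: p=9, d=29, C=18, tardiness=max(0,18-29)=0
Total tardiness = 0

0


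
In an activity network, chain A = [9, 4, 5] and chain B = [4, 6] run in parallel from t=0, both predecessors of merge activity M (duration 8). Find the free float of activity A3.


ES(A3) = sum of predecessors on chain A = 13
EF(A3) = ES + duration = 13 + 5 = 18
Successor of A3 is M. ES(M) = max(sum(A), sum(B)) = max(18, 10) = 18
Free float = ES(successor) - EF(current) = 18 - 18 = 0

0


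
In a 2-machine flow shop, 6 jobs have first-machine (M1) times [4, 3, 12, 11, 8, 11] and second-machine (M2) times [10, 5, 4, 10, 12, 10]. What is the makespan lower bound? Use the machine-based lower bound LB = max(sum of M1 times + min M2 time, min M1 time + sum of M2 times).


LB1 = sum(M1 times) + min(M2 times) = 49 + 4 = 53
LB2 = min(M1 times) + sum(M2 times) = 3 + 51 = 54
Lower bound = max(LB1, LB2) = max(53, 54) = 54

54


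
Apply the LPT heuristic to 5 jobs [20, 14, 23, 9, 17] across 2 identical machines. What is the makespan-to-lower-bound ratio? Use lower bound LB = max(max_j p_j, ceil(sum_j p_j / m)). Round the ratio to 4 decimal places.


LPT order: [23, 20, 17, 14, 9]
Machine loads after assignment: [46, 37]
LPT makespan = 46
Lower bound = max(max_job, ceil(total/2)) = max(23, 42) = 42
Ratio = 46 / 42 = 1.0952

1.0952


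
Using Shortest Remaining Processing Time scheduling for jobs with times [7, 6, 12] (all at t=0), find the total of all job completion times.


Since all jobs arrive at t=0, SRPT equals SPT ordering.
SPT order: [6, 7, 12]
Completion times:
  Job 1: p=6, C=6
  Job 2: p=7, C=13
  Job 3: p=12, C=25
Total completion time = 6 + 13 + 25 = 44

44


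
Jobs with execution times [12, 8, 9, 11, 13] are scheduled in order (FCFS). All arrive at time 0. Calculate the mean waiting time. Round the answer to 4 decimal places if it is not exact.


FCFS order (as given): [12, 8, 9, 11, 13]
Waiting times:
  Job 1: wait = 0
  Job 2: wait = 12
  Job 3: wait = 20
  Job 4: wait = 29
  Job 5: wait = 40
Sum of waiting times = 101
Average waiting time = 101/5 = 20.2

20.2


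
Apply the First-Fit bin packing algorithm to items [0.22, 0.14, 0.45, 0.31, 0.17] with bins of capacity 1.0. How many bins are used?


Place items sequentially using First-Fit:
  Item 0.22 -> new Bin 1
  Item 0.14 -> Bin 1 (now 0.36)
  Item 0.45 -> Bin 1 (now 0.81)
  Item 0.31 -> new Bin 2
  Item 0.17 -> Bin 1 (now 0.98)
Total bins used = 2

2


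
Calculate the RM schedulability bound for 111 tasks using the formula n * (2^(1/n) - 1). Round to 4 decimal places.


Compute 2^(1/111) = 1.0062641072
Subtract 1: 1.0062641072 - 1 = 0.0062641072
Multiply by n: 111 * 0.0062641072 = 0.6953158992
Round to 4 dp: 0.6953

0.6953


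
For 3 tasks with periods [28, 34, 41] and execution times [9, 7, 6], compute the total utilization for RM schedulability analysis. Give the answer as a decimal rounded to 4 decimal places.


Compute individual utilizations (exact fractions):
  Task 1: C/T = 9/28 (approx. 0.3214)
  Task 2: C/T = 7/34 (approx. 0.2059)
  Task 3: C/T = 6/41 (approx. 0.1463)
Total utilization U = 9/28 + 7/34 + 6/41 = 13147/19516
Rounded to 4 decimal places: U = 0.6737
RM (Liu & Layland) bound for 3 tasks = 0.779763; compare with U = 13147/19516 (approx. 0.673652)
U <= bound, so schedulable by RM sufficient condition.

0.6737


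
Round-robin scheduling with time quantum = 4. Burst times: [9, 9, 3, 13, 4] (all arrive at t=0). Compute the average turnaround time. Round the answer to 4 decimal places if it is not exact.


Time quantum = 4
Execution trace:
  J1 runs 4 units, time = 4
  J2 runs 4 units, time = 8
  J3 runs 3 units, time = 11
  J4 runs 4 units, time = 15
  J5 runs 4 units, time = 19
  J1 runs 4 units, time = 23
  J2 runs 4 units, time = 27
  J4 runs 4 units, time = 31
  J1 runs 1 units, time = 32
  J2 runs 1 units, time = 33
  J4 runs 4 units, time = 37
  J4 runs 1 units, time = 38
Finish times: [32, 33, 11, 38, 19]
Average turnaround = 133/5 = 26.6

26.6


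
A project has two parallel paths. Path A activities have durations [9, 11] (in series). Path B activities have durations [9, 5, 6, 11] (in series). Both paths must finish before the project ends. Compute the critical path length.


Path A total = 9 + 11 = 20
Path B total = 9 + 5 + 6 + 11 = 31
Critical path = longest path = max(20, 31) = 31

31


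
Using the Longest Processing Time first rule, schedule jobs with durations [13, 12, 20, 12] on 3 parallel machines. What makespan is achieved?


Sort jobs in decreasing order (LPT): [20, 13, 12, 12]
Assign each job to the least loaded machine:
  Machine 1: jobs [20], load = 20
  Machine 2: jobs [13], load = 13
  Machine 3: jobs [12, 12], load = 24
Makespan = max load = 24

24


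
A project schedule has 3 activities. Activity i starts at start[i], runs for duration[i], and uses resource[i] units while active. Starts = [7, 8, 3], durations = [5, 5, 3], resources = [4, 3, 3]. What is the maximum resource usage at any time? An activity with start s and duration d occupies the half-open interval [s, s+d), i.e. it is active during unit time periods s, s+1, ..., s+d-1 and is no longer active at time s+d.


Each activity i is active on [start_i, start_i + duration_i).
Compute total resource usage per time slot:
  t=0: active resources = [], total = 0
  t=1: active resources = [], total = 0
  t=2: active resources = [], total = 0
  t=3: active resources = [3], total = 3
  t=4: active resources = [3], total = 3
  t=5: active resources = [3], total = 3
  t=6: active resources = [], total = 0
  t=7: active resources = [4], total = 4
  t=8: active resources = [4, 3], total = 7
  t=9: active resources = [4, 3], total = 7
  t=10: active resources = [4, 3], total = 7
  t=11: active resources = [4, 3], total = 7
  t=12: active resources = [3], total = 3
Peak resource demand = 7

7
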